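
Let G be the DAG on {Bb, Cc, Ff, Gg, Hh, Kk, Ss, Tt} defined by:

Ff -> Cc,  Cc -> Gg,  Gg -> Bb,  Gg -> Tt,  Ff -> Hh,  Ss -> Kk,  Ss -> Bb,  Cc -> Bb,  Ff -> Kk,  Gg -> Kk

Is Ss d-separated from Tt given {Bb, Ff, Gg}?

6 paths connect Ss and Tt; each must be blocked for d-separation to hold:
  1. Ss → Kk ← Gg → Tt — Kk:collider[blocks]; Gg:fork[blocks] ⇒ blocked
  2. Ss → Kk ← Ff → Cc → Gg → Tt — Kk:collider[blocks]; Ff:fork[blocks]; Cc:chain[open]; Gg:chain[blocks] ⇒ blocked
  3. Ss → Kk ← Ff → Cc → Bb ← Gg → Tt — Kk:collider[blocks]; Ff:fork[blocks]; Cc:chain[open]; Bb:collider[open]; Gg:fork[blocks] ⇒ blocked
  4. Ss → Bb ← Gg → Tt — Bb:collider[open]; Gg:fork[blocks] ⇒ blocked
  5. Ss → Bb ← Cc → Gg → Tt — Bb:collider[open]; Cc:fork[open]; Gg:chain[blocks] ⇒ blocked
  6. Ss → Bb ← Cc ← Ff → Kk ← Gg → Tt — Bb:collider[open]; Cc:chain[open]; Ff:fork[blocks]; Kk:collider[blocks]; Gg:fork[blocks] ⇒ blocked
Since every path is blocked, d-separation holds.

Yes — Ss and Tt are d-separated given {Bb, Ff, Gg}.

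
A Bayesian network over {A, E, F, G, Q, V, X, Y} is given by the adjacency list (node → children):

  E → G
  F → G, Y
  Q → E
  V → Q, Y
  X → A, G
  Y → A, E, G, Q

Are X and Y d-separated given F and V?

Enumerating the 6 paths from X to Y and testing each for blocking by {F, V}:
  1. X → A ← Y — A:collider[blocks] ⇒ blocked
  2. X → G ← E ← Q ← Y — G:collider[blocks]; E:chain[open]; Q:chain[open] ⇒ blocked
  3. X → G ← E ← Q ← V → Y — G:collider[blocks]; E:chain[open]; Q:chain[open]; V:fork[blocks] ⇒ blocked
  4. X → G ← E ← Y — G:collider[blocks]; E:chain[open] ⇒ blocked
  5. X → G ← Y — G:collider[blocks] ⇒ blocked
  6. X → G ← F → Y — G:collider[blocks]; F:fork[blocks] ⇒ blocked
Every path is blocked, so X and Y are d-separated given {F, V}.

Yes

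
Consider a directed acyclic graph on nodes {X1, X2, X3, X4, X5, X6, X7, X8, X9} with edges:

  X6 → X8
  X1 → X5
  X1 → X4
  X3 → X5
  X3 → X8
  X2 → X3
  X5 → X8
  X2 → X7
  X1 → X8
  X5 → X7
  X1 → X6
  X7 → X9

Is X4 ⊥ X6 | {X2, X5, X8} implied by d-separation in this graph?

There are 5 undirected paths between X4 and X6; checking each against the conditioning set {X2, X5, X8}:
Path 1: X4 ← X1 → X6
  X1 is a fork and X1 is not conditioned on — no node blocks this path, so it is active.
Path 2: X4 ← X1 → X5 → X7 ← X2 → X3 → X8 ← X6
  X5 is a chain here and X5 is conditioned on, so the path is blocked at X5.
Path 3: X4 ← X1 → X5 → X8 ← X6
  X5 is a chain here and X5 is conditioned on, so the path is blocked at X5.
Path 4: X4 ← X1 → X5 ← X3 → X8 ← X6
  X1 is a fork and X1 is not conditioned on; X5 is a collider and X5 is conditioned on, which opens it; X3 is a fork and X3 is not conditioned on; X8 is a collider and X8 is conditioned on, which opens it — no node blocks this path, so it is active.
Path 5: X4 ← X1 → X8 ← X6
  X1 is a fork and X1 is not conditioned on; X8 is a collider and X8 is conditioned on, which opens it — no node blocks this path, so it is active.
Because an active path exists, X4 and X6 are not d-separated.

No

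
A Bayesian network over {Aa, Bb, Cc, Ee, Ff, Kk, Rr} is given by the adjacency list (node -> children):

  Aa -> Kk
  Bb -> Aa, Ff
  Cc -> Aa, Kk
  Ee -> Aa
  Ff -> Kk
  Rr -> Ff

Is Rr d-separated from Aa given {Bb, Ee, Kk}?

There are 3 undirected paths between Rr and Aa; checking each against the conditioning set {Bb, Ee, Kk}:
  1. Rr → Ff → Kk ← Cc → Aa — Ff:chain[open]; Kk:collider[open]; Cc:fork[open] ⇒ active
  2. Rr → Ff → Kk ← Aa — Ff:chain[open]; Kk:collider[open] ⇒ active
  3. Rr → Ff ← Bb → Aa — Ff:collider[open]; Bb:fork[blocks] ⇒ blocked
At least one path is unblocked, so d-separation fails.

No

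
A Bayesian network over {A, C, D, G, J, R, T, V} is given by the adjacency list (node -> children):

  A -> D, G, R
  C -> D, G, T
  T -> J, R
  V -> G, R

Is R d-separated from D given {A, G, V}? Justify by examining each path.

No — R and D are not d-separated given {A, G, V}.

Enumerating the 6 paths from R to D and testing each for blocking by {A, G, V}:
  1. R ← A → G ← C → D — A:fork[blocks]; G:collider[open]; C:fork[open] ⇒ blocked
  2. R ← A → D — A:fork[blocks] ⇒ blocked
  3. R ← V → G ← A → D — V:fork[blocks]; G:collider[open]; A:fork[blocks] ⇒ blocked
  4. R ← V → G ← C → D — V:fork[blocks]; G:collider[open]; C:fork[open] ⇒ blocked
  5. R ← T ← C → G ← A → D — T:chain[open]; C:fork[open]; G:collider[open]; A:fork[blocks] ⇒ blocked
  6. R ← T ← C → D — T:chain[open]; C:fork[open] ⇒ active
Because an active path exists, R and D are not d-separated.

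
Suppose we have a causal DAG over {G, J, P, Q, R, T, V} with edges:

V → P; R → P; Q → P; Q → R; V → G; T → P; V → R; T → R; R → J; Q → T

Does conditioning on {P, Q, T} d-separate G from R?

No — G and R are not d-separated given {P, Q, T}.

Enumerating the 6 paths from G to R and testing each for blocking by {P, Q, T}:
Path 1: G ← V → P ← Q → T → R
  Q is a fork here and Q is conditioned on, so the path is blocked at Q.
Path 2: G ← V → P ← Q → R
  Q is a fork here and Q is conditioned on, so the path is blocked at Q.
Path 3: G ← V → P ← T ← Q → R
  T is a chain here and T is conditioned on, so the path is blocked at T.
Path 4: G ← V → P ← T → R
  T is a fork here and T is conditioned on, so the path is blocked at T.
Path 5: G ← V → P ← R
  V is a fork and V is not conditioned on; P is a collider and P is conditioned on, which opens it — no node blocks this path, so it is active.
Path 6: G ← V → R
  V is a fork and V is not conditioned on — no node blocks this path, so it is active.
Because an active path exists, G and R are not d-separated.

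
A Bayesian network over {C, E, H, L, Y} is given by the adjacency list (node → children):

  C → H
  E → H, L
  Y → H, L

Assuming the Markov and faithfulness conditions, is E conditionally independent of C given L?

Yes — E and C are d-separated given {L}.

There are 2 undirected paths between E and C; checking each against the conditioning set {L}:
Path 1: E → L ← Y → H ← C
  H is a collider here and neither H nor any of its descendants is conditioned on, so the collider stays closed — the path is blocked at H.
Path 2: E → H ← C
  H is a collider here and neither H nor any of its descendants is conditioned on, so the collider stays closed — the path is blocked at H.
Since every path is blocked, d-separation holds.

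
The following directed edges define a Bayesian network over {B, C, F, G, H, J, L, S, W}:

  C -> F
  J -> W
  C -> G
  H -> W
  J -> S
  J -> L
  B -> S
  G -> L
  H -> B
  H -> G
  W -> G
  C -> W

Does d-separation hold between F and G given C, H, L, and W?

6 paths connect F and G; each must be blocked for d-separation to hold:
Path 1: F ← C → G
  C is a fork here and C is conditioned on, so the path is blocked at C.
Path 2: F ← C → W → G
  C is a fork here and C is conditioned on, so the path is blocked at C.
Path 3: F ← C → W ← J → S ← B ← H → G
  C is a fork here and C is conditioned on, so the path is blocked at C.
Path 4: F ← C → W ← J → L ← G
  C is a fork here and C is conditioned on, so the path is blocked at C.
Path 5: F ← C → W ← H → G
  C is a fork here and C is conditioned on, so the path is blocked at C.
Path 6: F ← C → W ← H → B → S ← J → L ← G
  C is a fork here and C is conditioned on, so the path is blocked at C.
All paths are blocked; F ⊥ G | {C, H, L, W} holds.

Yes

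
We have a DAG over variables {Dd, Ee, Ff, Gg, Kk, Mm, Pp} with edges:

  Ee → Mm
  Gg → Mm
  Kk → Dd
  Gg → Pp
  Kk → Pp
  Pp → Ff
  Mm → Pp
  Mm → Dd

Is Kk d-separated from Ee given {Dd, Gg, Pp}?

3 paths connect Kk and Ee; each must be blocked for d-separation to hold:
Path 1: Kk → Pp ← Mm ← Ee
  Pp is a collider and Pp is conditioned on, which opens it; Mm is a chain and Mm is not conditioned on — no node blocks this path, so it is active.
Path 2: Kk → Pp ← Gg → Mm ← Ee
  Gg is a fork here and Gg is conditioned on, so the path is blocked at Gg.
Path 3: Kk → Dd ← Mm ← Ee
  Dd is a collider and Dd is conditioned on, which opens it; Mm is a chain and Mm is not conditioned on — no node blocks this path, so it is active.
Because an active path exists, Kk and Ee are not d-separated.

No — Kk and Ee are not d-separated given {Dd, Gg, Pp}.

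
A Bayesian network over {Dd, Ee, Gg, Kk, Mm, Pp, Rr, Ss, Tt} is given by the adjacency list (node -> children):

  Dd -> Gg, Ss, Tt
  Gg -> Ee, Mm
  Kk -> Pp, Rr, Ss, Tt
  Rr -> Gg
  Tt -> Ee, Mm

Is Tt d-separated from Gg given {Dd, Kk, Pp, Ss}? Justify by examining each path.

Yes

Enumerating the 6 paths from Tt to Gg and testing each for blocking by {Dd, Kk, Pp, Ss}:
Path 1: Tt ← Dd → Gg
  Dd is a fork here and Dd is conditioned on, so the path is blocked at Dd.
Path 2: Tt ← Dd → Ss ← Kk → Rr → Gg
  Dd is a fork here and Dd is conditioned on, so the path is blocked at Dd.
Path 3: Tt ← Kk → Ss ← Dd → Gg
  Kk is a fork here and Kk is conditioned on, so the path is blocked at Kk.
Path 4: Tt ← Kk → Rr → Gg
  Kk is a fork here and Kk is conditioned on, so the path is blocked at Kk.
Path 5: Tt → Mm ← Gg
  Mm is a collider here and neither Mm nor any of its descendants is conditioned on, so the collider stays closed — the path is blocked at Mm.
Path 6: Tt → Ee ← Gg
  Ee is a collider here and neither Ee nor any of its descendants is conditioned on, so the collider stays closed — the path is blocked at Ee.
Since every path is blocked, d-separation holds.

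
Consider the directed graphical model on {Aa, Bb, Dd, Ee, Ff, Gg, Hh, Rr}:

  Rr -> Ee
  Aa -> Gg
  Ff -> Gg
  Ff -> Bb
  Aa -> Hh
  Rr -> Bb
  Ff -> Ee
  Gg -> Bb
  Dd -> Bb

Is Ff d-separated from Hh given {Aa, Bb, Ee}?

Yes

We examine all 3 paths between Ff and Hh:
Path 1: Ff → Bb ← Gg ← Aa → Hh
  Aa is a fork here and Aa is conditioned on, so the path is blocked at Aa.
Path 2: Ff → Gg ← Aa → Hh
  Aa is a fork here and Aa is conditioned on, so the path is blocked at Aa.
Path 3: Ff → Ee ← Rr → Bb ← Gg ← Aa → Hh
  Aa is a fork here and Aa is conditioned on, so the path is blocked at Aa.
Since every path is blocked, d-separation holds.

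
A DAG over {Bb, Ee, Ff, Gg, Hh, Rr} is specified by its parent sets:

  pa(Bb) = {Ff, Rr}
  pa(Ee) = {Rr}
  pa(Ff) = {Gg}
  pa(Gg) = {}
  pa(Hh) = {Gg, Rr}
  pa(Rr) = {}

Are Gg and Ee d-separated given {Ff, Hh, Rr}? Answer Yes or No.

We examine all 2 paths between Gg and Ee:
Path 1: Gg → Ff → Bb ← Rr → Ee
  Ff is a chain here and Ff is conditioned on, so the path is blocked at Ff.
Path 2: Gg → Hh ← Rr → Ee
  Rr is a fork here and Rr is conditioned on, so the path is blocked at Rr.
Every path is blocked, so Gg and Ee are d-separated given {Ff, Hh, Rr}.

Yes — Gg and Ee are d-separated given {Ff, Hh, Rr}.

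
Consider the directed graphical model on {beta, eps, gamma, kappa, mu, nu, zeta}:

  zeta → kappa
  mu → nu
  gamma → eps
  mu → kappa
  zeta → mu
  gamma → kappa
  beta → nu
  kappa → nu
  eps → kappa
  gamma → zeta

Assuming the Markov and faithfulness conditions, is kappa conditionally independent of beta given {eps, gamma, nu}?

Enumerating the 5 paths from kappa to beta and testing each for blocking by {eps, gamma, nu}:
  1. kappa → nu ← beta — nu:collider[open] ⇒ active
  2. kappa ← zeta → mu → nu ← beta — zeta:fork[open]; mu:chain[open]; nu:collider[open] ⇒ active
  3. kappa ← gamma → zeta → mu → nu ← beta — gamma:fork[blocks]; zeta:chain[open]; mu:chain[open]; nu:collider[open] ⇒ blocked
  4. kappa ← mu → nu ← beta — mu:fork[open]; nu:collider[open] ⇒ active
  5. kappa ← eps ← gamma → zeta → mu → nu ← beta — eps:chain[blocks]; gamma:fork[blocks]; zeta:chain[open]; mu:chain[open]; nu:collider[open] ⇒ blocked
Since the path kappa → nu ← beta is active, kappa and beta are not d-separated given {eps, gamma, nu}.

No — kappa and beta are not d-separated given {eps, gamma, nu}.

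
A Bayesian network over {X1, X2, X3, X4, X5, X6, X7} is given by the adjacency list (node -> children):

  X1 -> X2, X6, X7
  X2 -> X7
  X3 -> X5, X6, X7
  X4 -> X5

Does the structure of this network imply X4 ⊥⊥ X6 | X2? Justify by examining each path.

There are 3 undirected paths between X4 and X6; checking each against the conditioning set {X2}:
  1. X4 → X5 ← X3 → X6 — X5:collider[blocks]; X3:fork[open] ⇒ blocked
  2. X4 → X5 ← X3 → X7 ← X2 ← X1 → X6 — X5:collider[blocks]; X3:fork[open]; X7:collider[blocks]; X2:chain[blocks]; X1:fork[open] ⇒ blocked
  3. X4 → X5 ← X3 → X7 ← X1 → X6 — X5:collider[blocks]; X3:fork[open]; X7:collider[blocks]; X1:fork[open] ⇒ blocked
Every path is blocked, so X4 and X6 are d-separated given {X2}.

Yes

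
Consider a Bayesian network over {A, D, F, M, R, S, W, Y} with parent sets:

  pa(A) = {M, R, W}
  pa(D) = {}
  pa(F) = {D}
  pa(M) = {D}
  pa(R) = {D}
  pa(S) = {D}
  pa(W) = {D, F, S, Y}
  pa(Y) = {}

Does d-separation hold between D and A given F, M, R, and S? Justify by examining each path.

We examine all 5 paths between D and A:
Path 1: D → S → W → A
  S is a chain here and S is conditioned on, so the path is blocked at S.
Path 2: D → M → A
  M is a chain here and M is conditioned on, so the path is blocked at M.
Path 3: D → R → A
  R is a chain here and R is conditioned on, so the path is blocked at R.
Path 4: D → F → W → A
  F is a chain here and F is conditioned on, so the path is blocked at F.
Path 5: D → W → A
  W is a chain and W is not conditioned on — no node blocks this path, so it is active.
Because an active path exists, D and A are not d-separated.

No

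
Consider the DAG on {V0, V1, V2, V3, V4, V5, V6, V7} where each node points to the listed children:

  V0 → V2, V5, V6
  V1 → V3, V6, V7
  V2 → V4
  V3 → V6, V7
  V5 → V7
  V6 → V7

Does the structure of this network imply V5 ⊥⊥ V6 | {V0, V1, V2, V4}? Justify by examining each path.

Enumerating the 6 paths from V5 to V6 and testing each for blocking by {V0, V1, V2, V4}:
Path 1: V5 ← V0 → V6
  V0 is a fork here and V0 is conditioned on, so the path is blocked at V0.
Path 2: V5 → V7 ← V6
  V7 is a collider here and neither V7 nor any of its descendants is conditioned on, so the collider stays closed — the path is blocked at V7.
Path 3: V5 → V7 ← V3 → V6
  V7 is a collider here and neither V7 nor any of its descendants is conditioned on, so the collider stays closed — the path is blocked at V7.
Path 4: V5 → V7 ← V3 ← V1 → V6
  V7 is a collider here and neither V7 nor any of its descendants is conditioned on, so the collider stays closed — the path is blocked at V7.
Path 5: V5 → V7 ← V1 → V6
  V7 is a collider here and neither V7 nor any of its descendants is conditioned on, so the collider stays closed — the path is blocked at V7.
Path 6: V5 → V7 ← V1 → V3 → V6
  V7 is a collider here and neither V7 nor any of its descendants is conditioned on, so the collider stays closed — the path is blocked at V7.
Since every path is blocked, d-separation holds.

Yes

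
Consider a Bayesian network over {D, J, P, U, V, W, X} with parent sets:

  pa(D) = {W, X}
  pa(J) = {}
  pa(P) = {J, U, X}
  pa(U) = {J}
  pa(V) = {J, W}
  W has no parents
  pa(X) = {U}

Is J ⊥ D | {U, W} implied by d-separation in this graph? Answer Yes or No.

Yes

Enumerating the 5 paths from J to D and testing each for blocking by {U, W}:
Path 1: J → P ← X → D
  P is a collider here and neither P nor any of its descendants is conditioned on, so the collider stays closed — the path is blocked at P.
Path 2: J → P ← U → X → D
  P is a collider here and neither P nor any of its descendants is conditioned on, so the collider stays closed — the path is blocked at P.
Path 3: J → V ← W → D
  V is a collider here and neither V nor any of its descendants is conditioned on, so the collider stays closed — the path is blocked at V.
Path 4: J → U → P ← X → D
  U is a chain here and U is conditioned on, so the path is blocked at U.
Path 5: J → U → X → D
  U is a chain here and U is conditioned on, so the path is blocked at U.
Since every path is blocked, d-separation holds.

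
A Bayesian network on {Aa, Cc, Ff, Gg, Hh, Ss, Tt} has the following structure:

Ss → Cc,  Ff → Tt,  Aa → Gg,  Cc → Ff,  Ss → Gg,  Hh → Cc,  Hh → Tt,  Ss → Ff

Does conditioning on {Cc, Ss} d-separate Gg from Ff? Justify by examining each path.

Yes

There are 3 undirected paths between Gg and Ff; checking each against the conditioning set {Cc, Ss}:
  1. Gg ← Ss → Ff — Ss:fork[blocks] ⇒ blocked
  2. Gg ← Ss → Cc → Ff — Ss:fork[blocks]; Cc:chain[blocks] ⇒ blocked
  3. Gg ← Ss → Cc ← Hh → Tt ← Ff — Ss:fork[blocks]; Cc:collider[open]; Hh:fork[open]; Tt:collider[blocks] ⇒ blocked
Since every path is blocked, d-separation holds.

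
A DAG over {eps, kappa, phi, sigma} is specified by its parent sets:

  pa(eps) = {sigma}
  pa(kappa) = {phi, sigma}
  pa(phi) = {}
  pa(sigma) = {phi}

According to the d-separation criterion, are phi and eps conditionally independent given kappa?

2 paths connect phi and eps; each must be blocked for d-separation to hold:
  1. phi → sigma → eps — sigma:chain[open] ⇒ active
  2. phi → kappa ← sigma → eps — kappa:collider[open]; sigma:fork[open] ⇒ active
At least one path is unblocked, so d-separation fails.

No — phi and eps are not d-separated given {kappa}.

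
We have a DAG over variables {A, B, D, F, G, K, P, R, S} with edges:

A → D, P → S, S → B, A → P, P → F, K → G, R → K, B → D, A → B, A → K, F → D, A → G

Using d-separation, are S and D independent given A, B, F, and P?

There are 6 undirected paths between S and D; checking each against the conditioning set {A, B, F, P}:
  1. S ← P → F → D — P:fork[blocks]; F:chain[blocks] ⇒ blocked
  2. S ← P ← A → D — P:chain[blocks]; A:fork[blocks] ⇒ blocked
  3. S ← P ← A → B → D — P:chain[blocks]; A:fork[blocks]; B:chain[blocks] ⇒ blocked
  4. S → B ← A → D — B:collider[open]; A:fork[blocks] ⇒ blocked
  5. S → B ← A → P → F → D — B:collider[open]; A:fork[blocks]; P:chain[blocks]; F:chain[blocks] ⇒ blocked
  6. S → B → D — B:chain[blocks] ⇒ blocked
Every path is blocked, so S and D are d-separated given {A, B, F, P}.

Yes — S and D are d-separated given {A, B, F, P}.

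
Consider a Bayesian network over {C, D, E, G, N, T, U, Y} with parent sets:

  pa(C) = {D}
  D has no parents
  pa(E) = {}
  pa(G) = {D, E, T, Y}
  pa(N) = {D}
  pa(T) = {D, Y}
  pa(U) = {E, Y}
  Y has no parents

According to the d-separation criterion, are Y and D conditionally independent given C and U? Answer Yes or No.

Yes

Enumerating the 6 paths from Y to D and testing each for blocking by {C, U}:
Path 1: Y → U ← E → G ← D
  G is a collider here and neither G nor any of its descendants is conditioned on, so the collider stays closed — the path is blocked at G.
Path 2: Y → U ← E → G ← T ← D
  G is a collider here and neither G nor any of its descendants is conditioned on, so the collider stays closed — the path is blocked at G.
Path 3: Y → G ← D
  G is a collider here and neither G nor any of its descendants is conditioned on, so the collider stays closed — the path is blocked at G.
Path 4: Y → G ← T ← D
  G is a collider here and neither G nor any of its descendants is conditioned on, so the collider stays closed — the path is blocked at G.
Path 5: Y → T ← D
  T is a collider here and neither T nor any of its descendants is conditioned on, so the collider stays closed — the path is blocked at T.
Path 6: Y → T → G ← D
  G is a collider here and neither G nor any of its descendants is conditioned on, so the collider stays closed — the path is blocked at G.
Since every path is blocked, d-separation holds.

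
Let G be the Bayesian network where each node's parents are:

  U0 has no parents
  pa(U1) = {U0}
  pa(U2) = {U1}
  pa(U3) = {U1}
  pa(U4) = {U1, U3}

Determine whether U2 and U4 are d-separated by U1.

Yes

There are 2 undirected paths between U2 and U4; checking each against the conditioning set {U1}:
Path 1: U2 ← U1 → U3 → U4
  U1 is a fork here and U1 is conditioned on, so the path is blocked at U1.
Path 2: U2 ← U1 → U4
  U1 is a fork here and U1 is conditioned on, so the path is blocked at U1.
Since every path is blocked, d-separation holds.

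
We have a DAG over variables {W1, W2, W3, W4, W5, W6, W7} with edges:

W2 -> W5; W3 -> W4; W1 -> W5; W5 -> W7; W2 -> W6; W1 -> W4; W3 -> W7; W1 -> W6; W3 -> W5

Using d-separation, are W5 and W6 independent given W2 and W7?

4 paths connect W5 and W6; each must be blocked for d-separation to hold:
Path 1: W5 ← W2 → W6
  W2 is a fork here and W2 is conditioned on, so the path is blocked at W2.
Path 2: W5 → W7 ← W3 → W4 ← W1 → W6
  W4 is a collider here and neither W4 nor any of its descendants is conditioned on, so the collider stays closed — the path is blocked at W4.
Path 3: W5 ← W1 → W6
  W1 is a fork and W1 is not conditioned on — no node blocks this path, so it is active.
Path 4: W5 ← W3 → W4 ← W1 → W6
  W4 is a collider here and neither W4 nor any of its descendants is conditioned on, so the collider stays closed — the path is blocked at W4.
Since the path W5 ← W1 → W6 is active, W5 and W6 are not d-separated given {W2, W7}.

No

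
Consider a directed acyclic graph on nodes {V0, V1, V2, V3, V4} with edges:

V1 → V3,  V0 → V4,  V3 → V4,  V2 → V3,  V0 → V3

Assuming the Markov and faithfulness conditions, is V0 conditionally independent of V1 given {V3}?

We examine all 2 paths between V0 and V1:
  1. V0 → V3 ← V1 — V3:collider[open] ⇒ active
  2. V0 → V4 ← V3 ← V1 — V4:collider[blocks]; V3:chain[blocks] ⇒ blocked
Since the path V0 → V3 ← V1 is active, V0 and V1 are not d-separated given {V3}.

No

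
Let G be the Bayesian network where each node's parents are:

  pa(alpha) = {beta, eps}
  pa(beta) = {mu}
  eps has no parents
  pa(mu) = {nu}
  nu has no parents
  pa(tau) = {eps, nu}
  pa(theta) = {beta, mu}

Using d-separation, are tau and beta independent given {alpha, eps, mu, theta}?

We examine all 3 paths between tau and beta:
  1. tau ← eps → alpha ← beta — eps:fork[blocks]; alpha:collider[open] ⇒ blocked
  2. tau ← nu → mu → beta — nu:fork[open]; mu:chain[blocks] ⇒ blocked
  3. tau ← nu → mu → theta ← beta — nu:fork[open]; mu:chain[blocks]; theta:collider[open] ⇒ blocked
Since every path is blocked, d-separation holds.

Yes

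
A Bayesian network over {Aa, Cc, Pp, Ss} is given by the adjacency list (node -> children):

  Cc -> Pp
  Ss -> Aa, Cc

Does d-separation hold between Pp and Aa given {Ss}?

Yes

Only one path connects Pp and Aa:
Path 1: Pp ← Cc ← Ss → Aa
  Ss is a fork here and Ss is conditioned on, so the path is blocked at Ss.
Every path is blocked, so Pp and Aa are d-separated given {Ss}.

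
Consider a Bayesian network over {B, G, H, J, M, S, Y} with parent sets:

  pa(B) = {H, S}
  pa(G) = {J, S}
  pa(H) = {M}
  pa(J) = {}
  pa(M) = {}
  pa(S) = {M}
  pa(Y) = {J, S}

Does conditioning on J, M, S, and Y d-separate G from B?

Yes

There are 4 undirected paths between G and B; checking each against the conditioning set {J, M, S, Y}:
Path 1: G ← J → Y ← S ← M → H → B
  J is a fork here and J is conditioned on, so the path is blocked at J.
Path 2: G ← J → Y ← S → B
  J is a fork here and J is conditioned on, so the path is blocked at J.
Path 3: G ← S ← M → H → B
  S is a chain here and S is conditioned on, so the path is blocked at S.
Path 4: G ← S → B
  S is a fork here and S is conditioned on, so the path is blocked at S.
Since every path is blocked, d-separation holds.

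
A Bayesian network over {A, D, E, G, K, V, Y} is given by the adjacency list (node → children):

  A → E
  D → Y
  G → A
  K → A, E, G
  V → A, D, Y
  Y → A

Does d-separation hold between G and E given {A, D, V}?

No

Enumerating the 4 paths from G to E and testing each for blocking by {A, D, V}:
  1. G → A → E — A:chain[blocks] ⇒ blocked
  2. G → A ← K → E — A:collider[open]; K:fork[open] ⇒ active
  3. G ← K → A → E — K:fork[open]; A:chain[blocks] ⇒ blocked
  4. G ← K → E — K:fork[open] ⇒ active
Because an active path exists, G and E are not d-separated.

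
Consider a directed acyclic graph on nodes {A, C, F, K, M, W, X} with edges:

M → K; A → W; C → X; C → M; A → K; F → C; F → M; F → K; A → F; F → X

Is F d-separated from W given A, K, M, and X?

Yes

There are 5 undirected paths between F and W; checking each against the conditioning set {A, K, M, X}:
Path 1: F → X ← C → M → K ← A → W
  M is a chain here and M is conditioned on, so the path is blocked at M.
Path 2: F → M → K ← A → W
  M is a chain here and M is conditioned on, so the path is blocked at M.
Path 3: F → K ← A → W
  A is a fork here and A is conditioned on, so the path is blocked at A.
Path 4: F ← A → W
  A is a fork here and A is conditioned on, so the path is blocked at A.
Path 5: F → C → M → K ← A → W
  M is a chain here and M is conditioned on, so the path is blocked at M.
Since every path is blocked, d-separation holds.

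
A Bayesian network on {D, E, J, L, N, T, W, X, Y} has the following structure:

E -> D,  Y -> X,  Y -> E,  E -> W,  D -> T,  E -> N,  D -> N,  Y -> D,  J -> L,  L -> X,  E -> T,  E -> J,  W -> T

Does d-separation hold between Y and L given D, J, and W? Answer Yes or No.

We examine all 6 paths between Y and L:
  1. Y → E → J → L — E:chain[open]; J:chain[blocks] ⇒ blocked
  2. Y → X ← L — X:collider[blocks] ⇒ blocked
  3. Y → D ← E → J → L — D:collider[open]; E:fork[open]; J:chain[blocks] ⇒ blocked
  4. Y → D → N ← E → J → L — D:chain[blocks]; N:collider[blocks]; E:fork[open]; J:chain[blocks] ⇒ blocked
  5. Y → D → T ← E → J → L — D:chain[blocks]; T:collider[blocks]; E:fork[open]; J:chain[blocks] ⇒ blocked
  6. Y → D → T ← W ← E → J → L — D:chain[blocks]; T:collider[blocks]; W:chain[blocks]; E:fork[open]; J:chain[blocks] ⇒ blocked
Since every path is blocked, d-separation holds.

Yes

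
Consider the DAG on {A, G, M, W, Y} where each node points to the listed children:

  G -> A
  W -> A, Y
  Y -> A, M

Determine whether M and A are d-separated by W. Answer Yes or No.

No — M and A are not d-separated given {W}.

Enumerating the 2 paths from M to A and testing each for blocking by {W}:
Path 1: M ← Y → A
  Y is a fork and Y is not conditioned on — no node blocks this path, so it is active.
Path 2: M ← Y ← W → A
  W is a fork here and W is conditioned on, so the path is blocked at W.
Because an active path exists, M and A are not d-separated.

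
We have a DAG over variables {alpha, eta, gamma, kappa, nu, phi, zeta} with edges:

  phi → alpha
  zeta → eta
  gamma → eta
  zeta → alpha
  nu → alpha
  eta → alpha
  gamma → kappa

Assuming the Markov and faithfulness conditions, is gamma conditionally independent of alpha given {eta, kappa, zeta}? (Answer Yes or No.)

We examine all 2 paths between gamma and alpha:
Path 1: gamma → eta → alpha
  eta is a chain here and eta is conditioned on, so the path is blocked at eta.
Path 2: gamma → eta ← zeta → alpha
  zeta is a fork here and zeta is conditioned on, so the path is blocked at zeta.
Since every path is blocked, d-separation holds.

Yes — gamma and alpha are d-separated given {eta, kappa, zeta}.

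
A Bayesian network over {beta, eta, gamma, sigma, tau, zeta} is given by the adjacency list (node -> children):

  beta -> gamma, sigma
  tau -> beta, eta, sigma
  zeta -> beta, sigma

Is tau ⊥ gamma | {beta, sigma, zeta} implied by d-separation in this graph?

Yes — tau and gamma are d-separated given {beta, sigma, zeta}.

Enumerating the 3 paths from tau to gamma and testing each for blocking by {beta, sigma, zeta}:
Path 1: tau → beta → gamma
  beta is a chain here and beta is conditioned on, so the path is blocked at beta.
Path 2: tau → sigma ← zeta → beta → gamma
  zeta is a fork here and zeta is conditioned on, so the path is blocked at zeta.
Path 3: tau → sigma ← beta → gamma
  beta is a fork here and beta is conditioned on, so the path is blocked at beta.
All paths are blocked; tau ⊥ gamma | {beta, sigma, zeta} holds.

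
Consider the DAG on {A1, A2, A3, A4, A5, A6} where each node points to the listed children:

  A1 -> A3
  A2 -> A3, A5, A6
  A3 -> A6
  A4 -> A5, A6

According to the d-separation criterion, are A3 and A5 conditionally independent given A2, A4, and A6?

Enumerating the 4 paths from A3 to A5 and testing each for blocking by {A2, A4, A6}:
Path 1: A3 ← A2 → A5
  A2 is a fork here and A2 is conditioned on, so the path is blocked at A2.
Path 2: A3 ← A2 → A6 ← A4 → A5
  A2 is a fork here and A2 is conditioned on, so the path is blocked at A2.
Path 3: A3 → A6 ← A4 → A5
  A4 is a fork here and A4 is conditioned on, so the path is blocked at A4.
Path 4: A3 → A6 ← A2 → A5
  A2 is a fork here and A2 is conditioned on, so the path is blocked at A2.
Every path is blocked, so A3 and A5 are d-separated given {A2, A4, A6}.

Yes — A3 and A5 are d-separated given {A2, A4, A6}.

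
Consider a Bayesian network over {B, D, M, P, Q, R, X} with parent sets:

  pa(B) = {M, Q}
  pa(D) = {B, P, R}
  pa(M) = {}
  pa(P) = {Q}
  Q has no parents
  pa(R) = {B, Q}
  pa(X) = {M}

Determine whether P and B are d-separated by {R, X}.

No — P and B are not d-separated given {R, X}.

We examine all 6 paths between P and B:
  1. P ← Q → R ← B — Q:fork[open]; R:collider[open] ⇒ active
  2. P ← Q → R → D ← B — Q:fork[open]; R:chain[blocks]; D:collider[blocks] ⇒ blocked
  3. P ← Q → B — Q:fork[open] ⇒ active
  4. P → D ← R ← B — D:collider[blocks]; R:chain[blocks] ⇒ blocked
  5. P → D ← R ← Q → B — D:collider[blocks]; R:chain[blocks]; Q:fork[open] ⇒ blocked
  6. P → D ← B — D:collider[blocks] ⇒ blocked
At least one path is unblocked, so d-separation fails.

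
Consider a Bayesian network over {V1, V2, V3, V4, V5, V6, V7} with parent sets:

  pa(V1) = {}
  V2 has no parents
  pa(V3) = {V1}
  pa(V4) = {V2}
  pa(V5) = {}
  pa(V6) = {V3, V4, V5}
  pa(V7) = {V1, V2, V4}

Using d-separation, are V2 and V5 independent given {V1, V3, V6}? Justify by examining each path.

No

Enumerating the 4 paths from V2 to V5 and testing each for blocking by {V1, V3, V6}:
Path 1: V2 → V7 ← V1 → V3 → V6 ← V5
  V7 is a collider here and neither V7 nor any of its descendants is conditioned on, so the collider stays closed — the path is blocked at V7.
Path 2: V2 → V7 ← V4 → V6 ← V5
  V7 is a collider here and neither V7 nor any of its descendants is conditioned on, so the collider stays closed — the path is blocked at V7.
Path 3: V2 → V4 → V6 ← V5
  V4 is a chain and V4 is not conditioned on; V6 is a collider and V6 is conditioned on, which opens it — no node blocks this path, so it is active.
Path 4: V2 → V4 → V7 ← V1 → V3 → V6 ← V5
  V7 is a collider here and neither V7 nor any of its descendants is conditioned on, so the collider stays closed — the path is blocked at V7.
Since the path V2 → V4 → V6 ← V5 is active, V2 and V5 are not d-separated given {V1, V3, V6}.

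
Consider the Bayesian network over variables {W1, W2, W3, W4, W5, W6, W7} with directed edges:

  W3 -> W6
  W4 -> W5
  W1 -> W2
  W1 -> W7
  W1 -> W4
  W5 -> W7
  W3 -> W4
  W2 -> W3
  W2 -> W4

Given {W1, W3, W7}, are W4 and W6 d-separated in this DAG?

Enumerating the 4 paths from W4 to W6 and testing each for blocking by {W1, W3, W7}:
  1. W4 ← W3 → W6 — W3:fork[blocks] ⇒ blocked
  2. W4 ← W2 → W3 → W6 — W2:fork[open]; W3:chain[blocks] ⇒ blocked
  3. W4 ← W1 → W2 → W3 → W6 — W1:fork[blocks]; W2:chain[open]; W3:chain[blocks] ⇒ blocked
  4. W4 → W5 → W7 ← W1 → W2 → W3 → W6 — W5:chain[open]; W7:collider[open]; W1:fork[blocks]; W2:chain[open]; W3:chain[blocks] ⇒ blocked
Since every path is blocked, d-separation holds.

Yes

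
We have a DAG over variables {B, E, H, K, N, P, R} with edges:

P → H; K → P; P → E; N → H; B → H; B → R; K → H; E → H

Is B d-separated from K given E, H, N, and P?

3 paths connect B and K; each must be blocked for d-separation to hold:
  1. B → H ← K — H:collider[open] ⇒ active
  2. B → H ← P ← K — H:collider[open]; P:chain[blocks] ⇒ blocked
  3. B → H ← E ← P ← K — H:collider[open]; E:chain[blocks]; P:chain[blocks] ⇒ blocked
Because an active path exists, B and K are not d-separated.

No — B and K are not d-separated given {E, H, N, P}.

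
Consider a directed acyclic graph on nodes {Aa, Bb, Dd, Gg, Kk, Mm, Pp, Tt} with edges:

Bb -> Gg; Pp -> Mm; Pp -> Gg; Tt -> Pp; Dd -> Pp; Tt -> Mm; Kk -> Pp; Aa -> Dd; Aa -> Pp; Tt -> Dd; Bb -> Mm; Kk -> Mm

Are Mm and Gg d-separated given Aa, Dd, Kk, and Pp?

No

We examine all 6 paths between Mm and Gg:
  1. Mm ← Tt → Pp → Gg — Tt:fork[open]; Pp:chain[blocks] ⇒ blocked
  2. Mm ← Tt → Dd → Pp → Gg — Tt:fork[open]; Dd:chain[blocks]; Pp:chain[blocks] ⇒ blocked
  3. Mm ← Tt → Dd ← Aa → Pp → Gg — Tt:fork[open]; Dd:collider[open]; Aa:fork[blocks]; Pp:chain[blocks] ⇒ blocked
  4. Mm ← Pp → Gg — Pp:fork[blocks] ⇒ blocked
  5. Mm ← Kk → Pp → Gg — Kk:fork[blocks]; Pp:chain[blocks] ⇒ blocked
  6. Mm ← Bb → Gg — Bb:fork[open] ⇒ active
Since the path Mm ← Bb → Gg is active, Mm and Gg are not d-separated given {Aa, Dd, Kk, Pp}.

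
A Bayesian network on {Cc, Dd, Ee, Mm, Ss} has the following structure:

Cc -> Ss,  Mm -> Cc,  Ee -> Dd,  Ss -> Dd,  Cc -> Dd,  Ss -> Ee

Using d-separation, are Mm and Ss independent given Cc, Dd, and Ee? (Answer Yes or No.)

There are 3 undirected paths between Mm and Ss; checking each against the conditioning set {Cc, Dd, Ee}:
Path 1: Mm → Cc → Ss
  Cc is a chain here and Cc is conditioned on, so the path is blocked at Cc.
Path 2: Mm → Cc → Dd ← Ee ← Ss
  Cc is a chain here and Cc is conditioned on, so the path is blocked at Cc.
Path 3: Mm → Cc → Dd ← Ss
  Cc is a chain here and Cc is conditioned on, so the path is blocked at Cc.
Every path is blocked, so Mm and Ss are d-separated given {Cc, Dd, Ee}.

Yes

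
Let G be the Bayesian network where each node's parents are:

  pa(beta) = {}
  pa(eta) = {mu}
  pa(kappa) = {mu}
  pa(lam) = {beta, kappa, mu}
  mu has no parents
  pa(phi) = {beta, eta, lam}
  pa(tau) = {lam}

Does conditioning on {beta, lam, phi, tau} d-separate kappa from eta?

No

We examine all 6 paths between kappa and eta:
  1. kappa ← mu → eta — mu:fork[open] ⇒ active
  2. kappa ← mu → lam ← beta → phi ← eta — mu:fork[open]; lam:collider[open]; beta:fork[blocks]; phi:collider[open] ⇒ blocked
  3. kappa ← mu → lam → phi ← eta — mu:fork[open]; lam:chain[blocks]; phi:collider[open] ⇒ blocked
  4. kappa → lam ← beta → phi ← eta — lam:collider[open]; beta:fork[blocks]; phi:collider[open] ⇒ blocked
  5. kappa → lam → phi ← eta — lam:chain[blocks]; phi:collider[open] ⇒ blocked
  6. kappa → lam ← mu → eta — lam:collider[open]; mu:fork[open] ⇒ active
At least one path is unblocked, so d-separation fails.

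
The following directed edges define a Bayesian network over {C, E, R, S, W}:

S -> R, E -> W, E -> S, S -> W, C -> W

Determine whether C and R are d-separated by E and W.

No

Enumerating the 2 paths from C to R and testing each for blocking by {E, W}:
Path 1: C → W ← E → S → R
  E is a fork here and E is conditioned on, so the path is blocked at E.
Path 2: C → W ← S → R
  W is a collider and W is conditioned on, which opens it; S is a fork and S is not conditioned on — no node blocks this path, so it is active.
Because an active path exists, C and R are not d-separated.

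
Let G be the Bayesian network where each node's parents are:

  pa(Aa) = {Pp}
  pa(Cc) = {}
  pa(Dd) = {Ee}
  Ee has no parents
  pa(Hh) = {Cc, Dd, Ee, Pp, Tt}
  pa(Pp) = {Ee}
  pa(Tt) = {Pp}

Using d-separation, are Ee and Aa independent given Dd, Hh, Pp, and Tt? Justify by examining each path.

5 paths connect Ee and Aa; each must be blocked for d-separation to hold:
Path 1: Ee → Hh ← Tt ← Pp → Aa
  Tt is a chain here and Tt is conditioned on, so the path is blocked at Tt.
Path 2: Ee → Hh ← Pp → Aa
  Pp is a fork here and Pp is conditioned on, so the path is blocked at Pp.
Path 3: Ee → Dd → Hh ← Tt ← Pp → Aa
  Dd is a chain here and Dd is conditioned on, so the path is blocked at Dd.
Path 4: Ee → Dd → Hh ← Pp → Aa
  Dd is a chain here and Dd is conditioned on, so the path is blocked at Dd.
Path 5: Ee → Pp → Aa
  Pp is a chain here and Pp is conditioned on, so the path is blocked at Pp.
Every path is blocked, so Ee and Aa are d-separated given {Dd, Hh, Pp, Tt}.

Yes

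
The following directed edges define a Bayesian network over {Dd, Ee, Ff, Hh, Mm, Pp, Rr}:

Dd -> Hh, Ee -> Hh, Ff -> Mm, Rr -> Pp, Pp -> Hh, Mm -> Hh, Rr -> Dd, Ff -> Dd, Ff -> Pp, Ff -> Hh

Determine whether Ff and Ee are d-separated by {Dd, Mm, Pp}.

Yes

We examine all 6 paths between Ff and Ee:
Path 1: Ff → Mm → Hh ← Ee
  Mm is a chain here and Mm is conditioned on, so the path is blocked at Mm.
Path 2: Ff → Dd → Hh ← Ee
  Dd is a chain here and Dd is conditioned on, so the path is blocked at Dd.
Path 3: Ff → Dd ← Rr → Pp → Hh ← Ee
  Pp is a chain here and Pp is conditioned on, so the path is blocked at Pp.
Path 4: Ff → Hh ← Ee
  Hh is a collider here and neither Hh nor any of its descendants is conditioned on, so the collider stays closed — the path is blocked at Hh.
Path 5: Ff → Pp → Hh ← Ee
  Pp is a chain here and Pp is conditioned on, so the path is blocked at Pp.
Path 6: Ff → Pp ← Rr → Dd → Hh ← Ee
  Dd is a chain here and Dd is conditioned on, so the path is blocked at Dd.
Since every path is blocked, d-separation holds.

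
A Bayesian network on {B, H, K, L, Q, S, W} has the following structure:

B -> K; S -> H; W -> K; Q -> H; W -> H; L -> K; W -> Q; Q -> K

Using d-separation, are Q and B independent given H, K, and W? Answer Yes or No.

3 paths connect Q and B; each must be blocked for d-separation to hold:
Path 1: Q ← W → K ← B
  W is a fork here and W is conditioned on, so the path is blocked at W.
Path 2: Q → H ← W → K ← B
  W is a fork here and W is conditioned on, so the path is blocked at W.
Path 3: Q → K ← B
  K is a collider and K is conditioned on, which opens it — no node blocks this path, so it is active.
Because an active path exists, Q and B are not d-separated.

No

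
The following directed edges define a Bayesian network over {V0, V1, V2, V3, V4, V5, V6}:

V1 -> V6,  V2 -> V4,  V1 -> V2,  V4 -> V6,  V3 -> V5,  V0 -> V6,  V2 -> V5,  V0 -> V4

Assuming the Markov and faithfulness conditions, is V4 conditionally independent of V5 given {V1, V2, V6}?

Yes — V4 and V5 are d-separated given {V1, V2, V6}.

There are 3 undirected paths between V4 and V5; checking each against the conditioning set {V1, V2, V6}:
Path 1: V4 ← V0 → V6 ← V1 → V2 → V5
  V1 is a fork here and V1 is conditioned on, so the path is blocked at V1.
Path 2: V4 ← V2 → V5
  V2 is a fork here and V2 is conditioned on, so the path is blocked at V2.
Path 3: V4 → V6 ← V1 → V2 → V5
  V1 is a fork here and V1 is conditioned on, so the path is blocked at V1.
Every path is blocked, so V4 and V5 are d-separated given {V1, V2, V6}.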